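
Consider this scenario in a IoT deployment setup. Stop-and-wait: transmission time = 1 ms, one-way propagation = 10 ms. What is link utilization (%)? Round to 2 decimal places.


Given: Ttrans = 1 ms, Tprop = 10 ms
RTT = 2 * Tprop = 2 * 10 = 20 ms
U = Ttrans / (Ttrans + RTT)
U = 1 / (1 + 20)
U = 1 / 21 = 0.047619
U% = 4.76%

4.76


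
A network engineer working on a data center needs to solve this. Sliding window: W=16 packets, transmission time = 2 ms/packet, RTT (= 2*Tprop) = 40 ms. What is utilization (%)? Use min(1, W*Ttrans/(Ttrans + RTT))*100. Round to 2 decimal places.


Given: W = 16, Ttrans = 2 ms, RTT = 40 ms (= 2 * Tprop, Tprop = 20 ms)
Cycle time = Ttrans + RTT = 2 + 40 = 42 ms (first packet sent until its ACK returns)
W * Ttrans = 16 * 2 = 32 ms of sending per cycle
W * Ttrans / (Ttrans + RTT) = 32 / 42 = 0.761905
U = min(1, 0.761905) = 0.761905
U% = 76.19%

76.19


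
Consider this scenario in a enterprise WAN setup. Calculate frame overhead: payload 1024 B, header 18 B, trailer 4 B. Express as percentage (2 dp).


Given: payload = 1024 B, header = 18 B, trailer = 4 B
Overhead bytes = header + trailer = 18 + 4 = 22
Total frame = payload + overhead = 1024 + 22 = 1046
Overhead % = 22 / 1046 * 100 = 2.1033% -> 2.10% (2 dp)

2.10


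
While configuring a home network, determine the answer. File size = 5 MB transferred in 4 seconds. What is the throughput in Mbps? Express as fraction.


Given: file = 5 MB, time = 4 s
File in Mb = 5 * 8 = 40 Mb
Throughput = 40 / 4 Mbps
Throughput = 10 Mbps

10


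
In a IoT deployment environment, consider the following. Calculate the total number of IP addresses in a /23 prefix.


Given: CIDR prefix /23
Host bits = 32 - 23 = 9
Total addresses = 2^9 = 512

512


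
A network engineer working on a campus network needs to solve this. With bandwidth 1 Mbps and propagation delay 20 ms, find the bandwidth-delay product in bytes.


Given: bandwidth = 1 Mbps, delay = 20 ms
BDP in bits = 1 * 10^6 * 20 / 1000
BDP in bits = 20000
BDP in bytes = 20000 / 8 = 2500

2500


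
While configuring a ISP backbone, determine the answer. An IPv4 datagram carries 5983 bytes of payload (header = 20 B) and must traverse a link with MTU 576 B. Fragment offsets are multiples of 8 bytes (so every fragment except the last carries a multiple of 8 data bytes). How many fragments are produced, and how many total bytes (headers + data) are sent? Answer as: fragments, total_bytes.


Max data per non-final fragment = floor((MTU - header)/8)*8 = floor((576 - 20)/8)*8 = floor(556/8)*8 = 552 B
Final fragment needs no 8-byte alignment: it can carry up to MTU - header = 556 B
Non-final fragments needed = ceil((payload - 556) / 552) = ceil(5427/552) = ceil(9.8315) = 10
Number of fragments = 10 + 1 = 11
Fragment sizes (data): 10 * 552 B + 463 B (last, 463 <= 556 OK)
Total bytes sent = payload + n_frags * header = 5983 + 11*20 = 5983 + 220 = 6203 B

11, 6203


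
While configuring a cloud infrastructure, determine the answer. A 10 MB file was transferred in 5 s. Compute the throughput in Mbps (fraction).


Given: file = 10 MB, time = 5 s
File in Mb = 10 * 8 = 80 Mb
Throughput = 80 / 5 Mbps
Throughput = 16 Mbps

16


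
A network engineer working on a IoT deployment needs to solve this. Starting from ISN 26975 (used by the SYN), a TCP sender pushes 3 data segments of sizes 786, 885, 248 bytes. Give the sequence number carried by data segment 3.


The SYN occupies sequence number ISN = 26975, so the first data byte is ISN + 1 = 26976.
SEQ of data segment i = (ISN + 1) + sum of payload sizes of segments 1..i-1.
Segment 1: SEQ = 26976, payload = 786 bytes
Segment 2: SEQ = 27762, payload = 885 bytes
Segment 3: SEQ = 28647, payload = 248 bytes
SEQ of segment 3 = 26976 + 786 + 885 = 28647

28647


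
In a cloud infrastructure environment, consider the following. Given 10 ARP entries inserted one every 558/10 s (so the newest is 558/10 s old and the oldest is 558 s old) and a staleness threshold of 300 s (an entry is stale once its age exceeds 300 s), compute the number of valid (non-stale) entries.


Ages are k * 558/10 s for k = 1..10 (spacing = 55.8000 s).
Entry k is valid iff k * 558/10 <= 300 iff k <= 10 * 300 / 558 = 5.3763
n_valid = floor(5.3763) = 5
(n_stale = 10 - 5 = 5)

5


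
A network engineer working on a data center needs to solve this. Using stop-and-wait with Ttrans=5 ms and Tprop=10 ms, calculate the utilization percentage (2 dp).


Given: Ttrans = 5 ms, Tprop = 10 ms
RTT = 2 * Tprop = 2 * 10 = 20 ms
U = Ttrans / (Ttrans + RTT)
U = 5 / (5 + 20)
U = 5 / 25 = 0.2
U% = 20.00%

20.00


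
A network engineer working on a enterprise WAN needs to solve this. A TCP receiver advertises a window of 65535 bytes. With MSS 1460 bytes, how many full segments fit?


Given: RWND = 65535 bytes, MSS = 1460 bytes
Full segments = floor(RWND / MSS)
Full segments = floor(65535 / 1460)
Full segments = floor(44.887) = 44

44


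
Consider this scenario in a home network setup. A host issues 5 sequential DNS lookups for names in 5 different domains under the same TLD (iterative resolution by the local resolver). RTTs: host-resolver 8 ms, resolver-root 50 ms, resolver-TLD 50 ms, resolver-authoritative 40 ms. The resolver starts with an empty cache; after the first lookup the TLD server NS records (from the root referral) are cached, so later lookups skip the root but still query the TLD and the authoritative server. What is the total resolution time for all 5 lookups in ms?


Lookup 1 (cold cache): local + root + TLD + auth = 8 + 50 + 50 + 40 = 148 ms
Lookups 2..5 (TLD NS cached -> skip root; new domain -> still ask TLD and auth): local + TLD + auth = 8 + 50 + 40 = 98 ms each
Remaining 4 lookups: 4 * 98 = 392 ms
Total = 148 + 392 = 540 ms

540


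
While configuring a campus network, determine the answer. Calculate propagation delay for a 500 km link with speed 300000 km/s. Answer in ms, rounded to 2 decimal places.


Given: distance = 500 km, speed = 300000 km/s
Delay = distance / speed = 500 / 300000 seconds
Delay in ms = 500 * 1000 / 300000
Delay = 1.6667 ms
Rounded to 2 dp = 1.67 ms

1.67


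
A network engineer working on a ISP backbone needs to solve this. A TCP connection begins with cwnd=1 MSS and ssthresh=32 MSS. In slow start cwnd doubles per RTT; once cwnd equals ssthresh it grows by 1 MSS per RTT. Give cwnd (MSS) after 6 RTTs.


RTT 0: cwnd = 1 MSS (initial)
RTT 1: cwnd = 2 MSS (slow start, doubled)
RTT 2: cwnd = 4 MSS (slow start, doubled)
RTT 3: cwnd = 8 MSS (slow start, doubled)
RTT 4: cwnd = 16 MSS (slow start, doubled)
RTT 5: cwnd = 32 MSS (slow start, doubled)
RTT 6: cwnd = 33 MSS (congestion avoidance, +1)

33


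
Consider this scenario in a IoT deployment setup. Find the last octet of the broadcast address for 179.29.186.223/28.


Given: IP = 179.29.186.223, prefix = /28
Host bits = 32 - 28 = 4
Network last octet = 223 AND mask = 208
Host part size = 2^4 - 1 = 15
Broadcast last octet = 208 OR 15 = 223

223


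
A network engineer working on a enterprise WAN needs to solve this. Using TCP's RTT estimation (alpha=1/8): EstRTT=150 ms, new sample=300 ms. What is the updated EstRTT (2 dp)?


Given: EstRTT = 150 ms, SampleRTT = 300 ms, alpha = 1/8
New EstRTT = (1 - alpha) * EstRTT + alpha * SampleRTT
(7/8) * 150 = 131.25
(1/8) * 300 = 37.5
New EstRTT = 131.25 + 37.5 = 168.75 ms -> 168.75 ms (2 dp)

168.75


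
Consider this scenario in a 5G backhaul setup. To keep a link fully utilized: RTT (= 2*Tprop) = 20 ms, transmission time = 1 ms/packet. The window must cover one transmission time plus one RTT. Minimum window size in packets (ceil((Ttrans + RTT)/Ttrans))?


Given: Ttrans = 1 ms, RTT = 20 ms (= 2 * Tprop, Tprop = 10 ms)
Time until first ACK returns = Ttrans + RTT = 1 + 20 = 21 ms
Need W * Ttrans >= Ttrans + RTT  ->  W >= (Ttrans + RTT) / Ttrans
(Ttrans + RTT) / Ttrans = 21 / 1 = 21
W_min = ceil(21) = 21

21


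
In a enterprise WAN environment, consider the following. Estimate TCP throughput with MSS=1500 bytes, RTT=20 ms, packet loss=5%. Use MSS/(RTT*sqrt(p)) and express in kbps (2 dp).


Given: MSS = 1500 bytes, RTT = 20 ms, loss = 5%
RTT in seconds = 20 / 1000 = 0.02
Loss rate = 5% = 0.05
sqrt(loss) = sqrt(0.05) = 0.223606797750
Throughput (bytes/s) = 1500 / (0.02 * 0.223606797750) = 335410.1966
Throughput (kbps) = 335410.1966 * 8 / 1000 = 2683.281573 -> 2683.28 kbps (2 dp)

2683.28


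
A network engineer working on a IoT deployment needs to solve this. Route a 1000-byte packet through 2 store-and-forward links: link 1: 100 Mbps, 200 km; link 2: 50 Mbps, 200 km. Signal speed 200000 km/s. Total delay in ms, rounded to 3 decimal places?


Packet = 1000 bytes = 8000 bits. Store-and-forward: sum (t_trans + t_prop) per link.
Link 1: t_trans = 8000/(100*10^6) s = 0.0800 ms; t_prop = 200/200000 s = 1.0000 ms; subtotal = 1.0800 ms
Link 2: t_trans = 8000/(50*10^6) s = 0.1600 ms; t_prop = 200/200000 s = 1.0000 ms; subtotal = 1.1600 ms
End-to-end = 1.0800 + 1.1600 = 2.2400 ms -> 2.240 ms (3 dp)

2.240


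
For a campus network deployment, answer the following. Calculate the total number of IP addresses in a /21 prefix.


Given: CIDR prefix /21
Host bits = 32 - 21 = 11
Total addresses = 2^11 = 2048

2048


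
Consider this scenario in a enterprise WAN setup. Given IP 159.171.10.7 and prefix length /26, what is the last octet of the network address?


Given: IP = 159.171.10.7, prefix = /26
Subnet mask = 255.255.255.192
Last octet of IP: 7
Last octet of mask: 192
Network last octet = 7 AND 192 = 0

0


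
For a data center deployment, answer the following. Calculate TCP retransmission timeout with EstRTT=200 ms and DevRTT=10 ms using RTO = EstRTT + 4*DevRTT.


Given: EstRTT = 200 ms, DevRTT = 10 ms
Timeout = EstRTT + 4 * DevRTT
4 * DevRTT = 4 * 10 = 40
Timeout = 200 + 40 = 240 ms

240


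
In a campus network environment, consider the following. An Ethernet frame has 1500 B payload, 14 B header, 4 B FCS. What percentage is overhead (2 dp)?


Given: payload = 1500 B, header = 14 B, trailer = 4 B
Overhead bytes = header + trailer = 14 + 4 = 18
Total frame = payload + overhead = 1500 + 18 = 1518
Overhead % = 18 / 1518 * 100 = 1.1858% -> 1.19% (2 dp)

1.19


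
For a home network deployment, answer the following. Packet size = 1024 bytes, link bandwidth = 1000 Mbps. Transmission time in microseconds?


Given: packet = 1024 bytes, bandwidth = 1000 Mbps
Packet in bits = 1024 * 8 = 8192 bits
Bandwidth = 1000 * 10^6 = 1000000000 bps
Time = 8192 / 1000000000 seconds
Time in us = 8192 * 10^6 / 1000000000 = 8.192

8.192


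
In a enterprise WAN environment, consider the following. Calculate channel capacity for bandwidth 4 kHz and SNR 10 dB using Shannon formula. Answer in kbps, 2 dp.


Given: B = 4 kHz, SNR = 10 dB
SNR linear = 10^(10/10) = 10
1 + SNR = 11
log2(11) = 3.4594316186
C = 4 * 1000 * 3.4594316186 = 13837.7265 bps
C = 13.837726 kbps -> 13.84 kbps (2 dp)

13.84


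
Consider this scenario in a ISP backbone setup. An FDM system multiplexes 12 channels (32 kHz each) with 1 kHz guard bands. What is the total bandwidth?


Given: 12 channels, 32 kHz each, guard = 1 kHz
Channel bandwidth = 12 * 32 = 384 kHz
Guard bands = 11 gaps * 1 kHz = 11 kHz
Total = 384 + 11 = 395 kHz

395


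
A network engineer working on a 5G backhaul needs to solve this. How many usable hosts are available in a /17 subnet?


Given: subnet mask /17
Host bits = 32 - 17 = 15
Total addresses = 2^15 = 32768
Usable hosts = 32768 - 2 (network + broadcast) = 32766

32766


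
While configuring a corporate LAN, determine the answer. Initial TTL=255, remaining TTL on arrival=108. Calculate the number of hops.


Given: initial TTL = 255, received TTL = 108
Hops = initial TTL - received TTL
Hops = 255 - 108 = 147

147


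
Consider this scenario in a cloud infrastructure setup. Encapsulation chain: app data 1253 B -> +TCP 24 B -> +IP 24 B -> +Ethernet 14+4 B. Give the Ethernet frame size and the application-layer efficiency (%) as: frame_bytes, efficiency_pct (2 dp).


TCP segment = 1253 + 24 = 1277 B
IP packet = 1277 + 24 = 1301 B
Ethernet frame = 1301 + 14 + 4 = 1319 B
Efficiency = app / frame = 1253 / 1319 = 0.949962 = 94.9962% -> 95.00% (2 dp)

1319, 95.00


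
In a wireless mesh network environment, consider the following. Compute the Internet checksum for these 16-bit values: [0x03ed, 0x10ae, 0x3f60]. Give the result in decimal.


Given words: [0x03ed, 0x10ae, 0x3f60]
Step 1: Sum all words
Raw sum = 1005 + 4270 + 16224 = 21499
One's complement = ~21499 & 0xFFFF = 44036

44036


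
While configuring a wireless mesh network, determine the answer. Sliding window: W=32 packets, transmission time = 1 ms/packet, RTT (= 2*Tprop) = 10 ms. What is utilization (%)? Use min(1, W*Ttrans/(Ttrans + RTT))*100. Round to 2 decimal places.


Given: W = 32, Ttrans = 1 ms, RTT = 10 ms (= 2 * Tprop, Tprop = 5 ms)
Cycle time = Ttrans + RTT = 1 + 10 = 11 ms (first packet sent until its ACK returns)
W * Ttrans = 32 * 1 = 32 ms of sending per cycle
W * Ttrans / (Ttrans + RTT) = 32 / 11 = 2.909091
U = min(1, 2.909091) = 1.000000
U% = 100.00%

100.00


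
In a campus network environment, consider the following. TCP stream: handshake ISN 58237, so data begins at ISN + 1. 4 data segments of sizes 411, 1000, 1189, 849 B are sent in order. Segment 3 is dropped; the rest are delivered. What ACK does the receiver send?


SYN uses sequence number 58237; first data byte = ISN + 1 = 58238.
Segment 1: SEQ = 58238, len = 411 B, covers [58238, 58648]
Segment 2: SEQ = 58649, len = 1000 B, covers [58649, 59648]
Segment 3: SEQ = 59649, len = 1189 B, covers [59649, 60837] [LOST]
Segment 4: SEQ = 60838, len = 849 B, covers [60838, 61686]
In-order data received: bytes [58238, 59648] (segments 1..2).
Segment 3 missing -> gap begins at byte 59649; later segments buffered out of order.
Cumulative ACK = next expected in-order byte = 58238 + 411 + 1000 = 59649

59649


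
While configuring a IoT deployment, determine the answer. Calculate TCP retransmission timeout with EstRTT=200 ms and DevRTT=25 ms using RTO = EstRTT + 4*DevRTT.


Given: EstRTT = 200 ms, DevRTT = 25 ms
Timeout = EstRTT + 4 * DevRTT
4 * DevRTT = 4 * 25 = 100
Timeout = 200 + 100 = 300 ms

300


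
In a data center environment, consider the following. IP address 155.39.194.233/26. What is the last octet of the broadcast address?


Given: IP = 155.39.194.233, prefix = /26
Host bits = 32 - 26 = 6
Network last octet = 233 AND mask = 192
Host part size = 2^6 - 1 = 63
Broadcast last octet = 192 OR 63 = 255

255


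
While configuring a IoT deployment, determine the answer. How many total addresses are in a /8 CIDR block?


Given: CIDR prefix /8
Host bits = 32 - 8 = 24
Total addresses = 2^24 = 16777216

16777216


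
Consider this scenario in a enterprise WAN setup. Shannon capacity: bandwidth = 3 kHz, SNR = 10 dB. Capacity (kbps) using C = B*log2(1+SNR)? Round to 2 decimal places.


Given: B = 3 kHz, SNR = 10 dB
SNR linear = 10^(10/10) = 10
1 + SNR = 11
log2(11) = 3.4594316186
C = 3 * 1000 * 3.4594316186 = 10378.2949 bps
C = 10.378295 kbps -> 10.38 kbps (2 dp)

10.38


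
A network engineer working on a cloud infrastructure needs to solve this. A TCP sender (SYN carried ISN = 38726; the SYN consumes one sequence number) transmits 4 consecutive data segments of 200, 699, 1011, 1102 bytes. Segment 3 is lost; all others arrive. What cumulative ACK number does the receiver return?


SYN uses sequence number 38726; first data byte = ISN + 1 = 38727.
Segment 1: SEQ = 38727, len = 200 B, covers [38727, 38926]
Segment 2: SEQ = 38927, len = 699 B, covers [38927, 39625]
Segment 3: SEQ = 39626, len = 1011 B, covers [39626, 40636] [LOST]
Segment 4: SEQ = 40637, len = 1102 B, covers [40637, 41738]
In-order data received: bytes [38727, 39625] (segments 1..2).
Segment 3 missing -> gap begins at byte 39626; later segments buffered out of order.
Cumulative ACK = next expected in-order byte = 38727 + 200 + 699 = 39626

39626


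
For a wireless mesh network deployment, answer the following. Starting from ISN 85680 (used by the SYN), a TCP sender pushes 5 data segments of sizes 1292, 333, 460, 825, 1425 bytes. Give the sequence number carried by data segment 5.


The SYN occupies sequence number ISN = 85680, so the first data byte is ISN + 1 = 85681.
SEQ of data segment i = (ISN + 1) + sum of payload sizes of segments 1..i-1.
Segment 1: SEQ = 85681, payload = 1292 bytes
Segment 2: SEQ = 86973, payload = 333 bytes
Segment 3: SEQ = 87306, payload = 460 bytes
Segment 4: SEQ = 87766, payload = 825 bytes
Segment 5: SEQ = 88591, payload = 1425 bytes
SEQ of segment 5 = 85681 + 1292 + 333 + 460 + 825 = 88591

88591


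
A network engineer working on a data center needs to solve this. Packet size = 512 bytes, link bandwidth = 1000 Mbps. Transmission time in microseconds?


Given: packet = 512 bytes, bandwidth = 1000 Mbps
Packet in bits = 512 * 8 = 4096 bits
Bandwidth = 1000 * 10^6 = 1000000000 bps
Time = 4096 / 1000000000 seconds
Time in us = 4096 * 10^6 / 1000000000 = 4.096

4.096


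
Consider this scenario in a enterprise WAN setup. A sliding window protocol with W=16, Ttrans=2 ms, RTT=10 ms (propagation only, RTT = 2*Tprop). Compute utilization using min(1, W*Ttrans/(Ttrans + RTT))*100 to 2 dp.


Given: W = 16, Ttrans = 2 ms, RTT = 10 ms (= 2 * Tprop, Tprop = 5 ms)
Cycle time = Ttrans + RTT = 2 + 10 = 12 ms (first packet sent until its ACK returns)
W * Ttrans = 16 * 2 = 32 ms of sending per cycle
W * Ttrans / (Ttrans + RTT) = 32 / 12 = 2.666667
U = min(1, 2.666667) = 1.000000
U% = 100.00%

100.00


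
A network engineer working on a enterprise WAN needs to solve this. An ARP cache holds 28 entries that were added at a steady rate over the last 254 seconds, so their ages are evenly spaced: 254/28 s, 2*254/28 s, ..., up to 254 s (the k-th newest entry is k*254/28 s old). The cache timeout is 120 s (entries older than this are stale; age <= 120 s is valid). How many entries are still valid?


Ages are k * 254/28 s for k = 1..28 (spacing = 9.0714 s).
Entry k is valid iff k * 254/28 <= 120 iff k <= 28 * 120 / 254 = 13.2283
n_valid = floor(13.2283) = 13
(n_stale = 28 - 13 = 15)

13


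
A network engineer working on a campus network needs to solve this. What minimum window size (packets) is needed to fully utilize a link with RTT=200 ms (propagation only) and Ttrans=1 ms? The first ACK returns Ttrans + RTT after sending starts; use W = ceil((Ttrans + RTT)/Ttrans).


Given: Ttrans = 1 ms, RTT = 200 ms (= 2 * Tprop, Tprop = 100 ms)
Time until first ACK returns = Ttrans + RTT = 1 + 200 = 201 ms
Need W * Ttrans >= Ttrans + RTT  ->  W >= (Ttrans + RTT) / Ttrans
(Ttrans + RTT) / Ttrans = 201 / 1 = 201
W_min = ceil(201) = 201

201


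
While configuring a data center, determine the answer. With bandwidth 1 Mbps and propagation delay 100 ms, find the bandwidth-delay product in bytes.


Given: bandwidth = 1 Mbps, delay = 100 ms
BDP in bits = 1 * 10^6 * 100 / 1000
BDP in bits = 100000
BDP in bytes = 100000 / 8 = 12500

12500


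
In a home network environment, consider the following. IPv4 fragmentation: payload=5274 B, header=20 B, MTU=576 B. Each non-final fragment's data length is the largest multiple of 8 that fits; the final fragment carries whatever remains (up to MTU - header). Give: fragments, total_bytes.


Max data per non-final fragment = floor((MTU - header)/8)*8 = floor((576 - 20)/8)*8 = floor(556/8)*8 = 552 B
Final fragment needs no 8-byte alignment: it can carry up to MTU - header = 556 B
Non-final fragments needed = ceil((payload - 556) / 552) = ceil(4718/552) = ceil(8.5471) = 9
Number of fragments = 9 + 1 = 10
Fragment sizes (data): 9 * 552 B + 306 B (last, 306 <= 556 OK)
Total bytes sent = payload + n_frags * header = 5274 + 10*20 = 5274 + 200 = 5474 B

10, 5474


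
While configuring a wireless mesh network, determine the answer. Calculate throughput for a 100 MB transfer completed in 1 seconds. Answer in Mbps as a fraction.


Given: file = 100 MB, time = 1 s
File in Mb = 100 * 8 = 800 Mb
Throughput = 800 / 1 Mbps
Throughput = 800 Mbps

800


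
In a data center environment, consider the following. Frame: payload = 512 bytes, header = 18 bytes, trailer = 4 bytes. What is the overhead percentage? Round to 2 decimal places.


Given: payload = 512 B, header = 18 B, trailer = 4 B
Overhead bytes = header + trailer = 18 + 4 = 22
Total frame = payload + overhead = 512 + 22 = 534
Overhead % = 22 / 534 * 100 = 4.1199% -> 4.12% (2 dp)

4.12


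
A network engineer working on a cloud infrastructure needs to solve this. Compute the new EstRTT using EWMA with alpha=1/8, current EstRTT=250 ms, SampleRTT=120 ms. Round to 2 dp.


Given: EstRTT = 250 ms, SampleRTT = 120 ms, alpha = 1/8
New EstRTT = (1 - alpha) * EstRTT + alpha * SampleRTT
(7/8) * 250 = 218.75
(1/8) * 120 = 15
New EstRTT = 218.75 + 15 = 233.75 ms -> 233.75 ms (2 dp)

233.75


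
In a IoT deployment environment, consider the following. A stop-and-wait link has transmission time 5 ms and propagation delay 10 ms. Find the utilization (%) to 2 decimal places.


Given: Ttrans = 5 ms, Tprop = 10 ms
RTT = 2 * Tprop = 2 * 10 = 20 ms
U = Ttrans / (Ttrans + RTT)
U = 5 / (5 + 20)
U = 5 / 25 = 0.2
U% = 20.00%

20.00


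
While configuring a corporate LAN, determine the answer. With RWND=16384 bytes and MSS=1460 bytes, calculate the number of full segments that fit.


Given: RWND = 16384 bytes, MSS = 1460 bytes
Full segments = floor(RWND / MSS)
Full segments = floor(16384 / 1460)
Full segments = floor(11.2219) = 11

11


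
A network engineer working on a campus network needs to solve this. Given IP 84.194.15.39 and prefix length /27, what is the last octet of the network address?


Given: IP = 84.194.15.39, prefix = /27
Subnet mask = 255.255.255.224
Last octet of IP: 39
Last octet of mask: 224
Network last octet = 39 AND 224 = 32

32


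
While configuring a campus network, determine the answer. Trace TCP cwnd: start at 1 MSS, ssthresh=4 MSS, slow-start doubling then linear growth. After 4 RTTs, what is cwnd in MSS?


RTT 0: cwnd = 1 MSS (initial)
RTT 1: cwnd = 2 MSS (slow start, doubled)
RTT 2: cwnd = 4 MSS (slow start, doubled)
RTT 3: cwnd = 5 MSS (congestion avoidance, +1)
RTT 4: cwnd = 6 MSS (congestion avoidance, +1)

6


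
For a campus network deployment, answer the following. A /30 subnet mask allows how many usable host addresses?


Given: subnet mask /30
Host bits = 32 - 30 = 2
Total addresses = 2^2 = 4
Usable hosts = 4 - 2 (network + broadcast) = 2

2


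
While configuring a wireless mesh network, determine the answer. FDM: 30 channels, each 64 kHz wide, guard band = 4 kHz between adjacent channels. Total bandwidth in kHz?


Given: 30 channels, 64 kHz each, guard = 4 kHz
Channel bandwidth = 30 * 64 = 1920 kHz
Guard bands = 29 gaps * 4 kHz = 116 kHz
Total = 1920 + 116 = 2036 kHz

2036


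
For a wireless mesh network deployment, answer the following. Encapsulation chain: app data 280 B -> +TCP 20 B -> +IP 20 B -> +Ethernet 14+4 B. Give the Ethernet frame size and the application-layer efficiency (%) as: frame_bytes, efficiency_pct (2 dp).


TCP segment = 280 + 20 = 300 B
IP packet = 300 + 20 = 320 B
Ethernet frame = 320 + 14 + 4 = 338 B
Efficiency = app / frame = 280 / 338 = 0.828402 = 82.8402% -> 82.84% (2 dp)

338, 82.84


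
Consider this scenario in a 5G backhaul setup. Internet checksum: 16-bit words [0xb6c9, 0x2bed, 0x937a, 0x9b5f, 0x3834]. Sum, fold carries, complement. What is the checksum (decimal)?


Given words: [0xb6c9, 0x2bed, 0x937a, 0x9b5f, 0x3834]
Step 1: Sum all words
Raw sum = 46793 + 11245 + 37754 + 39775 + 14388 = 149955
Step 2: Fold carry: (18883 + 2) = 18885
One's complement = ~18885 & 0xFFFF = 46650

46650


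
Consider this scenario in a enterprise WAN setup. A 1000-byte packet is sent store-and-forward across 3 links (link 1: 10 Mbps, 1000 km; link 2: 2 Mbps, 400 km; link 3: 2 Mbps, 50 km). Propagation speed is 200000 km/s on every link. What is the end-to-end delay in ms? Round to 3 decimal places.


Packet = 1000 bytes = 8000 bits. Store-and-forward: sum (t_trans + t_prop) per link.
Link 1: t_trans = 8000/(10*10^6) s = 0.8000 ms; t_prop = 1000/200000 s = 5.0000 ms; subtotal = 5.8000 ms
Link 2: t_trans = 8000/(2*10^6) s = 4.0000 ms; t_prop = 400/200000 s = 2.0000 ms; subtotal = 6.0000 ms
Link 3: t_trans = 8000/(2*10^6) s = 4.0000 ms; t_prop = 50/200000 s = 0.2500 ms; subtotal = 4.2500 ms
End-to-end = 5.8000 + 6.0000 + 4.2500 = 16.0500 ms -> 16.050 ms (3 dp)

16.050


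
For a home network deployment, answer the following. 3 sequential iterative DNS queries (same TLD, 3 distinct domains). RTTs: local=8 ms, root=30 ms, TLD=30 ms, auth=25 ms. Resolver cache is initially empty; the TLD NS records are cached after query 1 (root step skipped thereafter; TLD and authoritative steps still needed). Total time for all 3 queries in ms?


Lookup 1 (cold cache): local + root + TLD + auth = 8 + 30 + 30 + 25 = 93 ms
Lookups 2..3 (TLD NS cached -> skip root; new domain -> still ask TLD and auth): local + TLD + auth = 8 + 30 + 25 = 63 ms each
Remaining 2 lookups: 2 * 63 = 126 ms
Total = 93 + 126 = 219 ms

219


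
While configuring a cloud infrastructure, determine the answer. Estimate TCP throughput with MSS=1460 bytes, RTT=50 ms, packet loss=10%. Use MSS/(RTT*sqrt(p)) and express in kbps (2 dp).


Given: MSS = 1460 bytes, RTT = 50 ms, loss = 10%
RTT in seconds = 50 / 1000 = 0.05
Loss rate = 10% = 0.1
sqrt(loss) = sqrt(0.1) = 0.316227766017
Throughput (bytes/s) = 1460 / (0.05 * 0.316227766017) = 92338.5077
Throughput (kbps) = 92338.5077 * 8 / 1000 = 738.708061 -> 738.71 kbps (2 dp)

738.71


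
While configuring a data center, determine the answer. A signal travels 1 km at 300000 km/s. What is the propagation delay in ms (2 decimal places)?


Given: distance = 1 km, speed = 300000 km/s
Delay = distance / speed = 1 / 300000 seconds
Delay in ms = 1 * 1000 / 300000
Delay = 0.0033 ms
Rounded to 2 dp = 0.00 ms

0.00


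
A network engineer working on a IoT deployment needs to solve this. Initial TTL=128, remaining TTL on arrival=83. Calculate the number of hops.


Given: initial TTL = 128, received TTL = 83
Hops = initial TTL - received TTL
Hops = 128 - 83 = 45

45


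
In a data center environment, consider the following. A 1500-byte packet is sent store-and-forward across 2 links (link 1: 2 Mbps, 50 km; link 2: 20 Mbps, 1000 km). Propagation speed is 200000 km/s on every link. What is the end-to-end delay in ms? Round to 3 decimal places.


Packet = 1500 bytes = 12000 bits. Store-and-forward: sum (t_trans + t_prop) per link.
Link 1: t_trans = 12000/(2*10^6) s = 6.0000 ms; t_prop = 50/200000 s = 0.2500 ms; subtotal = 6.2500 ms
Link 2: t_trans = 12000/(20*10^6) s = 0.6000 ms; t_prop = 1000/200000 s = 5.0000 ms; subtotal = 5.6000 ms
End-to-end = 6.2500 + 5.6000 = 11.8500 ms -> 11.850 ms (3 dp)

11.850


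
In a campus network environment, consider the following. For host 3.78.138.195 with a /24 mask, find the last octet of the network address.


Given: IP = 3.78.138.195, prefix = /24
Subnet mask = 255.255.255.0
Last octet of IP: 195
Last octet of mask: 0
Network last octet = 195 AND 0 = 0

0


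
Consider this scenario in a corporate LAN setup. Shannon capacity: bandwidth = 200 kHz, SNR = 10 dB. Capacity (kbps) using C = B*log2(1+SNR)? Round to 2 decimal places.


Given: B = 200 kHz, SNR = 10 dB
SNR linear = 10^(10/10) = 10
1 + SNR = 11
log2(11) = 3.4594316186
C = 200 * 1000 * 3.4594316186 = 691886.3237 bps
C = 691.886324 kbps -> 691.89 kbps (2 dp)

691.89


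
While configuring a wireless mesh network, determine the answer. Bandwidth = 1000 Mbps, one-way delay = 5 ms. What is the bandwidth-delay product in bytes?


Given: bandwidth = 1000 Mbps, delay = 5 ms
BDP in bits = 1000 * 10^6 * 5 / 1000
BDP in bits = 5000000
BDP in bytes = 5000000 / 8 = 625000

625000


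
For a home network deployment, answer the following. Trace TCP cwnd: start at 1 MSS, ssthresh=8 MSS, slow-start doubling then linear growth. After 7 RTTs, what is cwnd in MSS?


RTT 0: cwnd = 1 MSS (initial)
RTT 1: cwnd = 2 MSS (slow start, doubled)
RTT 2: cwnd = 4 MSS (slow start, doubled)
RTT 3: cwnd = 8 MSS (slow start, doubled)
RTT 4: cwnd = 9 MSS (congestion avoidance, +1)
RTT 5: cwnd = 10 MSS (congestion avoidance, +1)
RTT 6: cwnd = 11 MSS (congestion avoidance, +1)
RTT 7: cwnd = 12 MSS (congestion avoidance, +1)

12


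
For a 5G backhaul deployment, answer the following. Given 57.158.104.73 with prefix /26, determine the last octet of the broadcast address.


Given: IP = 57.158.104.73, prefix = /26
Host bits = 32 - 26 = 6
Network last octet = 73 AND mask = 64
Host part size = 2^6 - 1 = 63
Broadcast last octet = 64 OR 63 = 127

127


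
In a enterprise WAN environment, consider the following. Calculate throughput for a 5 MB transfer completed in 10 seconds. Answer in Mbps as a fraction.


Given: file = 5 MB, time = 10 s
File in Mb = 5 * 8 = 40 Mb
Throughput = 40 / 10 Mbps
Throughput = 4 Mbps

4


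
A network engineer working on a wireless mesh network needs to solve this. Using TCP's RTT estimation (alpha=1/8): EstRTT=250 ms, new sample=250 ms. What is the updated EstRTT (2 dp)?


Given: EstRTT = 250 ms, SampleRTT = 250 ms, alpha = 1/8
New EstRTT = (1 - alpha) * EstRTT + alpha * SampleRTT
(7/8) * 250 = 218.75
(1/8) * 250 = 31.25
New EstRTT = 218.75 + 31.25 = 250 ms -> 250.00 ms (2 dp)

250.00


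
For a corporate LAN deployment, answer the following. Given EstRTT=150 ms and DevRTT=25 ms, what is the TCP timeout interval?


Given: EstRTT = 150 ms, DevRTT = 25 ms
Timeout = EstRTT + 4 * DevRTT
4 * DevRTT = 4 * 25 = 100
Timeout = 150 + 100 = 250 ms

250


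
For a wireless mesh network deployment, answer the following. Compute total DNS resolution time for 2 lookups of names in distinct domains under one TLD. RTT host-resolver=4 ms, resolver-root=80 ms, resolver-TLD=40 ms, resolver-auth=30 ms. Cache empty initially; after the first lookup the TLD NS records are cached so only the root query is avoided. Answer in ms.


Lookup 1 (cold cache): local + root + TLD + auth = 4 + 80 + 40 + 30 = 154 ms
Lookups 2..2 (TLD NS cached -> skip root; new domain -> still ask TLD and auth): local + TLD + auth = 4 + 40 + 30 = 74 ms each
Remaining 1 lookups: 1 * 74 = 74 ms
Total = 154 + 74 = 228 ms

228


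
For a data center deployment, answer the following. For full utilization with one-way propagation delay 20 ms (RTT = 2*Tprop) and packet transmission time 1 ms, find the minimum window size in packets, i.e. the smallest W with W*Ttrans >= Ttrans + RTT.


Given: Ttrans = 1 ms, RTT = 40 ms (= 2 * Tprop, Tprop = 20 ms)
Time until first ACK returns = Ttrans + RTT = 1 + 40 = 41 ms
Need W * Ttrans >= Ttrans + RTT  ->  W >= (Ttrans + RTT) / Ttrans
(Ttrans + RTT) / Ttrans = 41 / 1 = 41
W_min = ceil(41) = 41

41


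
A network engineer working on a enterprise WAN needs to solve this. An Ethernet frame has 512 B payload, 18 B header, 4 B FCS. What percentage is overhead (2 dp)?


Given: payload = 512 B, header = 18 B, trailer = 4 B
Overhead bytes = header + trailer = 18 + 4 = 22
Total frame = payload + overhead = 512 + 22 = 534
Overhead % = 22 / 534 * 100 = 4.1199% -> 4.12% (2 dp)

4.12


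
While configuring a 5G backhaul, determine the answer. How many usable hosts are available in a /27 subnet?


Given: subnet mask /27
Host bits = 32 - 27 = 5
Total addresses = 2^5 = 32
Usable hosts = 32 - 2 (network + broadcast) = 30

30


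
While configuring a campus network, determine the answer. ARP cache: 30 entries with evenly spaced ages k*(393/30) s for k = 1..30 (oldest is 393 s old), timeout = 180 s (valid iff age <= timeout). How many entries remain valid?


Ages are k * 393/30 s for k = 1..30 (spacing = 13.1000 s).
Entry k is valid iff k * 393/30 <= 180 iff k <= 30 * 180 / 393 = 13.7405
n_valid = floor(13.7405) = 13
(n_stale = 30 - 13 = 17)

13


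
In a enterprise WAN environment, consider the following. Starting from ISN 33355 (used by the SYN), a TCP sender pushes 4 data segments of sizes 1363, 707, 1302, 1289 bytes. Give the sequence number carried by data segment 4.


The SYN occupies sequence number ISN = 33355, so the first data byte is ISN + 1 = 33356.
SEQ of data segment i = (ISN + 1) + sum of payload sizes of segments 1..i-1.
Segment 1: SEQ = 33356, payload = 1363 bytes
Segment 2: SEQ = 34719, payload = 707 bytes
Segment 3: SEQ = 35426, payload = 1302 bytes
Segment 4: SEQ = 36728, payload = 1289 bytes
SEQ of segment 4 = 33356 + 1363 + 707 + 1302 = 36728

36728


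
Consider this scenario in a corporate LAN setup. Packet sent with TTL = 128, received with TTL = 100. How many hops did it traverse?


Given: initial TTL = 128, received TTL = 100
Hops = initial TTL - received TTL
Hops = 128 - 100 = 28

28


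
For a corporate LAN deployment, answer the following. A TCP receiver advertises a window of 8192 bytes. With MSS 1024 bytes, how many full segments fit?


Given: RWND = 8192 bytes, MSS = 1024 bytes
Full segments = floor(RWND / MSS)
Full segments = floor(8192 / 1024)
Full segments = floor(8.0) = 8

8


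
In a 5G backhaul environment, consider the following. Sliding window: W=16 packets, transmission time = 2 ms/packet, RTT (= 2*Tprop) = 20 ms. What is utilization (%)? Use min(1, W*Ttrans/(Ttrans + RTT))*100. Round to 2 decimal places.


Given: W = 16, Ttrans = 2 ms, RTT = 20 ms (= 2 * Tprop, Tprop = 10 ms)
Cycle time = Ttrans + RTT = 2 + 20 = 22 ms (first packet sent until its ACK returns)
W * Ttrans = 16 * 2 = 32 ms of sending per cycle
W * Ttrans / (Ttrans + RTT) = 32 / 22 = 1.454545
U = min(1, 1.454545) = 1.000000
U% = 100.00%

100.00


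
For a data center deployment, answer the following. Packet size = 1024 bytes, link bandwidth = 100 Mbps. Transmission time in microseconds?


Given: packet = 1024 bytes, bandwidth = 100 Mbps
Packet in bits = 1024 * 8 = 8192 bits
Bandwidth = 100 * 10^6 = 100000000 bps
Time = 8192 / 100000000 seconds
Time in us = 8192 * 10^6 / 100000000 = 81.92

81.92


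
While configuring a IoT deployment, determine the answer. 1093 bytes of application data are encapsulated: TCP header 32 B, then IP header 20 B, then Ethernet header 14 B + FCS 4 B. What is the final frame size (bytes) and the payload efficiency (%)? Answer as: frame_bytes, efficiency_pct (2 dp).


TCP segment = 1093 + 32 = 1125 B
IP packet = 1125 + 20 = 1145 B
Ethernet frame = 1145 + 14 + 4 = 1163 B
Efficiency = app / frame = 1093 / 1163 = 0.939811 = 93.9811% -> 93.98% (2 dp)

1163, 93.98


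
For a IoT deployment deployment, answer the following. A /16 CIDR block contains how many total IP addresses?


Given: CIDR prefix /16
Host bits = 32 - 16 = 16
Total addresses = 2^16 = 65536

65536


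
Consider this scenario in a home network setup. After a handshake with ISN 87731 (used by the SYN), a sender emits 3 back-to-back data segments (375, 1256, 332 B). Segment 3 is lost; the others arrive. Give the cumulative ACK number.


SYN uses sequence number 87731; first data byte = ISN + 1 = 87732.
Segment 1: SEQ = 87732, len = 375 B, covers [87732, 88106]
Segment 2: SEQ = 88107, len = 1256 B, covers [88107, 89362]
Segment 3: SEQ = 89363, len = 332 B, covers [89363, 89694] [LOST]
In-order data received: bytes [87732, 89362] (segments 1..2).
Segment 3 missing -> gap begins at byte 89363.
Cumulative ACK = next expected in-order byte = 87732 + 375 + 1256 = 89363

89363


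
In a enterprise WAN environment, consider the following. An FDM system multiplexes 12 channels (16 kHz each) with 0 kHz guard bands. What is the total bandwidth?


Given: 12 channels, 16 kHz each, guard = 0 kHz
Channel bandwidth = 12 * 16 = 192 kHz
Guard bands = 11 gaps * 0 kHz = 0 kHz
Total = 192 + 0 = 192 kHz

192


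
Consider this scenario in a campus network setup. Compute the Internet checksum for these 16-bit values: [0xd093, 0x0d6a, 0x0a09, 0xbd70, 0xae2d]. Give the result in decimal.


Given words: [0xd093, 0x0d6a, 0x0a09, 0xbd70, 0xae2d]
Step 1: Sum all words
Raw sum = 53395 + 3434 + 2569 + 48496 + 44589 = 152483
Step 2: Fold carry: (21411 + 2) = 21413
One's complement = ~21413 & 0xFFFF = 44122

44122


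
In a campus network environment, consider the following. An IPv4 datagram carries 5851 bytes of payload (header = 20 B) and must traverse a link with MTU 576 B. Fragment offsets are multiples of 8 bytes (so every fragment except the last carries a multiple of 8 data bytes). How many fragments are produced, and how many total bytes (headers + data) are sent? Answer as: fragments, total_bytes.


Max data per non-final fragment = floor((MTU - header)/8)*8 = floor((576 - 20)/8)*8 = floor(556/8)*8 = 552 B
Final fragment needs no 8-byte alignment: it can carry up to MTU - header = 556 B
Non-final fragments needed = ceil((payload - 556) / 552) = ceil(5295/552) = ceil(9.5924) = 10
Number of fragments = 10 + 1 = 11
Fragment sizes (data): 10 * 552 B + 331 B (last, 331 <= 556 OK)
Total bytes sent = payload + n_frags * header = 5851 + 11*20 = 5851 + 220 = 6071 B

11, 6071


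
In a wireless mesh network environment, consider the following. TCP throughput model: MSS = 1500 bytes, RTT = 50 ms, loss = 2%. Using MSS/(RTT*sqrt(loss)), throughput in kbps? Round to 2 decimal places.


Given: MSS = 1500 bytes, RTT = 50 ms, loss = 2%
RTT in seconds = 50 / 1000 = 0.05
Loss rate = 2% = 0.02
sqrt(loss) = sqrt(0.02) = 0.141421356237
Throughput (bytes/s) = 1500 / (0.05 * 0.141421356237) = 212132.0344
Throughput (kbps) = 212132.0344 * 8 / 1000 = 1697.056275 -> 1697.06 kbps (2 dp)

1697.06


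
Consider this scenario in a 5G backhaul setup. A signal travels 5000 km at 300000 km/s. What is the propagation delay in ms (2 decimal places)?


Given: distance = 5000 km, speed = 300000 km/s
Delay = distance / speed = 5000 / 300000 seconds
Delay in ms = 5000 * 1000 / 300000
Delay = 16.6667 ms
Rounded to 2 dp = 16.67 ms

16.67


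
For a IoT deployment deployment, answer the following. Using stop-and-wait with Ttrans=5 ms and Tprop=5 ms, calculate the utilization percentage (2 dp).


Given: Ttrans = 5 ms, Tprop = 5 ms
RTT = 2 * Tprop = 2 * 5 = 10 ms
U = Ttrans / (Ttrans + RTT)
U = 5 / (5 + 10)
U = 5 / 15 = 0.333333
U% = 33.33%

33.33


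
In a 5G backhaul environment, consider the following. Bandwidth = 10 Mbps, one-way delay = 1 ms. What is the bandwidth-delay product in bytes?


Given: bandwidth = 10 Mbps, delay = 1 ms
BDP in bits = 10 * 10^6 * 1 / 1000
BDP in bits = 10000
BDP in bytes = 10000 / 8 = 1250

1250


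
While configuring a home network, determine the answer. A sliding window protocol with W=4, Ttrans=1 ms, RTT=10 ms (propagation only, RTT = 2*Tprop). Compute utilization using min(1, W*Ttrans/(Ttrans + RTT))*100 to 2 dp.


Given: W = 4, Ttrans = 1 ms, RTT = 10 ms (= 2 * Tprop, Tprop = 5 ms)
Cycle time = Ttrans + RTT = 1 + 10 = 11 ms (first packet sent until its ACK returns)
W * Ttrans = 4 * 1 = 4 ms of sending per cycle
W * Ttrans / (Ttrans + RTT) = 4 / 11 = 0.363636
U = min(1, 0.363636) = 0.363636
U% = 36.36%

36.36


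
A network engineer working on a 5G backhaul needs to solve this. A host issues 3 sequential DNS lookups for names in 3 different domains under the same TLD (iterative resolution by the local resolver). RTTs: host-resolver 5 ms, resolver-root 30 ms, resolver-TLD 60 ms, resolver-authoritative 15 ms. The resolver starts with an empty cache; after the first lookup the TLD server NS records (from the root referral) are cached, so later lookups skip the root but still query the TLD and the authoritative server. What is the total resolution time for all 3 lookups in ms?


Lookup 1 (cold cache): local + root + TLD + auth = 5 + 30 + 60 + 15 = 110 ms
Lookups 2..3 (TLD NS cached -> skip root; new domain -> still ask TLD and auth): local + TLD + auth = 5 + 60 + 15 = 80 ms each
Remaining 2 lookups: 2 * 80 = 160 ms
Total = 110 + 160 = 270 ms

270


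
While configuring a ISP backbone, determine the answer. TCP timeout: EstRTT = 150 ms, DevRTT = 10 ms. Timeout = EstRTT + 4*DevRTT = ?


Given: EstRTT = 150 ms, DevRTT = 10 ms
Timeout = EstRTT + 4 * DevRTT
4 * DevRTT = 4 * 10 = 40
Timeout = 150 + 40 = 190 ms

190
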